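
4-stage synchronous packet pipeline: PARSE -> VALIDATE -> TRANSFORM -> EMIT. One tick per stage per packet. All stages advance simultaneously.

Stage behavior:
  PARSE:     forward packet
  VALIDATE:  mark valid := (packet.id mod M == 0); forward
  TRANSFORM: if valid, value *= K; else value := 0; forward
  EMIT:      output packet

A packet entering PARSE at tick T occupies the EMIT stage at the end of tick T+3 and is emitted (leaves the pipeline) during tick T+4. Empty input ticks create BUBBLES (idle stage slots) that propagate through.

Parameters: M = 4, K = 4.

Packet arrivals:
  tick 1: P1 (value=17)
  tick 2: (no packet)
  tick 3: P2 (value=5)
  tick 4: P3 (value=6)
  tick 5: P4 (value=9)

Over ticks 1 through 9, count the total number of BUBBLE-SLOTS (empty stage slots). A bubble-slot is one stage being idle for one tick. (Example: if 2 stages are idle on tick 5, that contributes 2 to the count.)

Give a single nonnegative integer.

Tick 1: [PARSE:P1(v=17,ok=F), VALIDATE:-, TRANSFORM:-, EMIT:-] out:-; bubbles=3
Tick 2: [PARSE:-, VALIDATE:P1(v=17,ok=F), TRANSFORM:-, EMIT:-] out:-; bubbles=3
Tick 3: [PARSE:P2(v=5,ok=F), VALIDATE:-, TRANSFORM:P1(v=0,ok=F), EMIT:-] out:-; bubbles=2
Tick 4: [PARSE:P3(v=6,ok=F), VALIDATE:P2(v=5,ok=F), TRANSFORM:-, EMIT:P1(v=0,ok=F)] out:-; bubbles=1
Tick 5: [PARSE:P4(v=9,ok=F), VALIDATE:P3(v=6,ok=F), TRANSFORM:P2(v=0,ok=F), EMIT:-] out:P1(v=0); bubbles=1
Tick 6: [PARSE:-, VALIDATE:P4(v=9,ok=T), TRANSFORM:P3(v=0,ok=F), EMIT:P2(v=0,ok=F)] out:-; bubbles=1
Tick 7: [PARSE:-, VALIDATE:-, TRANSFORM:P4(v=36,ok=T), EMIT:P3(v=0,ok=F)] out:P2(v=0); bubbles=2
Tick 8: [PARSE:-, VALIDATE:-, TRANSFORM:-, EMIT:P4(v=36,ok=T)] out:P3(v=0); bubbles=3
Tick 9: [PARSE:-, VALIDATE:-, TRANSFORM:-, EMIT:-] out:P4(v=36); bubbles=4
Total bubble-slots: 20

Answer: 20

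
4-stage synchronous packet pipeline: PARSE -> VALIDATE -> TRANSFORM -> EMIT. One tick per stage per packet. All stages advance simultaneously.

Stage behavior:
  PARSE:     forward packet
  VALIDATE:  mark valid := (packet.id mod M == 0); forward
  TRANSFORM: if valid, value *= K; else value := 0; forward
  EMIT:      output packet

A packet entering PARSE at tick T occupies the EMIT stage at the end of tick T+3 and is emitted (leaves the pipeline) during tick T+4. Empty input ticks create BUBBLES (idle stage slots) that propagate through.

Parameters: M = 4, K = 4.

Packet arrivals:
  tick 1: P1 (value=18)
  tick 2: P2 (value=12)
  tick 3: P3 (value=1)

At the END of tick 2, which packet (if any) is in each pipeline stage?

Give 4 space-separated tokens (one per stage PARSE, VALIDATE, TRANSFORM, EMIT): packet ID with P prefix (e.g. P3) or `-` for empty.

Tick 1: [PARSE:P1(v=18,ok=F), VALIDATE:-, TRANSFORM:-, EMIT:-] out:-; in:P1
Tick 2: [PARSE:P2(v=12,ok=F), VALIDATE:P1(v=18,ok=F), TRANSFORM:-, EMIT:-] out:-; in:P2
At end of tick 2: ['P2', 'P1', '-', '-']

Answer: P2 P1 - -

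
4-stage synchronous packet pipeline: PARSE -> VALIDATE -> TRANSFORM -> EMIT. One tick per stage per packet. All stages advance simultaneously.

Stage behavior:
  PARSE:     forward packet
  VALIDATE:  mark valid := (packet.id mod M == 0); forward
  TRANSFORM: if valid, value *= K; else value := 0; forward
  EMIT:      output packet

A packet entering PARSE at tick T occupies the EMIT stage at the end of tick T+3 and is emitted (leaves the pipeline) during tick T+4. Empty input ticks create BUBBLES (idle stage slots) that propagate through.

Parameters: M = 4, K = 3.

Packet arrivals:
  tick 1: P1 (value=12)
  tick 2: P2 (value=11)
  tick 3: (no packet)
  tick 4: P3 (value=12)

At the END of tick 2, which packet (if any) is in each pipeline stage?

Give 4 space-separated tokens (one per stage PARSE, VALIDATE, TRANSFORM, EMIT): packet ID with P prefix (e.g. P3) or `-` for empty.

Tick 1: [PARSE:P1(v=12,ok=F), VALIDATE:-, TRANSFORM:-, EMIT:-] out:-; in:P1
Tick 2: [PARSE:P2(v=11,ok=F), VALIDATE:P1(v=12,ok=F), TRANSFORM:-, EMIT:-] out:-; in:P2
At end of tick 2: ['P2', 'P1', '-', '-']

Answer: P2 P1 - -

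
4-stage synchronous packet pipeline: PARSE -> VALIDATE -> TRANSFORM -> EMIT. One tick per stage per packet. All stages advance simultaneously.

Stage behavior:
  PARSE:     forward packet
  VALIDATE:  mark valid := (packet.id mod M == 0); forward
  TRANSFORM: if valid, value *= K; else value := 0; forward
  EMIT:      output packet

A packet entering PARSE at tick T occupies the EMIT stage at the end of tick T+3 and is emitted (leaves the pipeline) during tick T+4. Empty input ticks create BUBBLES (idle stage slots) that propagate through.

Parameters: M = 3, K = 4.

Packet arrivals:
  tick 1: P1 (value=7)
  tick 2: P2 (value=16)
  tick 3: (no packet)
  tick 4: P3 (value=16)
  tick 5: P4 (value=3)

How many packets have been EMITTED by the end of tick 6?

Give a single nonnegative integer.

Tick 1: [PARSE:P1(v=7,ok=F), VALIDATE:-, TRANSFORM:-, EMIT:-] out:-; in:P1
Tick 2: [PARSE:P2(v=16,ok=F), VALIDATE:P1(v=7,ok=F), TRANSFORM:-, EMIT:-] out:-; in:P2
Tick 3: [PARSE:-, VALIDATE:P2(v=16,ok=F), TRANSFORM:P1(v=0,ok=F), EMIT:-] out:-; in:-
Tick 4: [PARSE:P3(v=16,ok=F), VALIDATE:-, TRANSFORM:P2(v=0,ok=F), EMIT:P1(v=0,ok=F)] out:-; in:P3
Tick 5: [PARSE:P4(v=3,ok=F), VALIDATE:P3(v=16,ok=T), TRANSFORM:-, EMIT:P2(v=0,ok=F)] out:P1(v=0); in:P4
Tick 6: [PARSE:-, VALIDATE:P4(v=3,ok=F), TRANSFORM:P3(v=64,ok=T), EMIT:-] out:P2(v=0); in:-
Emitted by tick 6: ['P1', 'P2']

Answer: 2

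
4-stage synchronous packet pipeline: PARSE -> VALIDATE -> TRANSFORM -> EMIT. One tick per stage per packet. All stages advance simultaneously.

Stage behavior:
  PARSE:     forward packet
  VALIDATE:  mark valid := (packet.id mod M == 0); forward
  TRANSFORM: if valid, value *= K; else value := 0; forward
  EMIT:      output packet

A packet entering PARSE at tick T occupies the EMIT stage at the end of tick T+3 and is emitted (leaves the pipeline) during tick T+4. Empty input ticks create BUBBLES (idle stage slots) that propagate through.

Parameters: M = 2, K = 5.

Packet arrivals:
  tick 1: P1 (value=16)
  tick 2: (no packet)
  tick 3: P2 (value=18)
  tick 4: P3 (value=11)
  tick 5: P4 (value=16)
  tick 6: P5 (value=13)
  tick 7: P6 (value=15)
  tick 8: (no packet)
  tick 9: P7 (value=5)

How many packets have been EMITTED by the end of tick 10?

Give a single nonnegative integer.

Tick 1: [PARSE:P1(v=16,ok=F), VALIDATE:-, TRANSFORM:-, EMIT:-] out:-; in:P1
Tick 2: [PARSE:-, VALIDATE:P1(v=16,ok=F), TRANSFORM:-, EMIT:-] out:-; in:-
Tick 3: [PARSE:P2(v=18,ok=F), VALIDATE:-, TRANSFORM:P1(v=0,ok=F), EMIT:-] out:-; in:P2
Tick 4: [PARSE:P3(v=11,ok=F), VALIDATE:P2(v=18,ok=T), TRANSFORM:-, EMIT:P1(v=0,ok=F)] out:-; in:P3
Tick 5: [PARSE:P4(v=16,ok=F), VALIDATE:P3(v=11,ok=F), TRANSFORM:P2(v=90,ok=T), EMIT:-] out:P1(v=0); in:P4
Tick 6: [PARSE:P5(v=13,ok=F), VALIDATE:P4(v=16,ok=T), TRANSFORM:P3(v=0,ok=F), EMIT:P2(v=90,ok=T)] out:-; in:P5
Tick 7: [PARSE:P6(v=15,ok=F), VALIDATE:P5(v=13,ok=F), TRANSFORM:P4(v=80,ok=T), EMIT:P3(v=0,ok=F)] out:P2(v=90); in:P6
Tick 8: [PARSE:-, VALIDATE:P6(v=15,ok=T), TRANSFORM:P5(v=0,ok=F), EMIT:P4(v=80,ok=T)] out:P3(v=0); in:-
Tick 9: [PARSE:P7(v=5,ok=F), VALIDATE:-, TRANSFORM:P6(v=75,ok=T), EMIT:P5(v=0,ok=F)] out:P4(v=80); in:P7
Tick 10: [PARSE:-, VALIDATE:P7(v=5,ok=F), TRANSFORM:-, EMIT:P6(v=75,ok=T)] out:P5(v=0); in:-
Emitted by tick 10: ['P1', 'P2', 'P3', 'P4', 'P5']

Answer: 5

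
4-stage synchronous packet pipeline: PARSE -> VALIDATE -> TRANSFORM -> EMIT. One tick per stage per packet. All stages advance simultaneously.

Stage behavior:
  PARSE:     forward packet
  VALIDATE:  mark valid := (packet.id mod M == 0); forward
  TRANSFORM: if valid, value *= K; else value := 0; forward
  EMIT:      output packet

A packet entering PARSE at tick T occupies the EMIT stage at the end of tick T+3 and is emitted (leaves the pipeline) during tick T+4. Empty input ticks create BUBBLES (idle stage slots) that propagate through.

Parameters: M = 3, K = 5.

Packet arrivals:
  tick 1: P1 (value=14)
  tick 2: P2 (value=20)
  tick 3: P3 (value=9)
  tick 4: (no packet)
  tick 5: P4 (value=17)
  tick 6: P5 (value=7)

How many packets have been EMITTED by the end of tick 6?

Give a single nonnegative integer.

Tick 1: [PARSE:P1(v=14,ok=F), VALIDATE:-, TRANSFORM:-, EMIT:-] out:-; in:P1
Tick 2: [PARSE:P2(v=20,ok=F), VALIDATE:P1(v=14,ok=F), TRANSFORM:-, EMIT:-] out:-; in:P2
Tick 3: [PARSE:P3(v=9,ok=F), VALIDATE:P2(v=20,ok=F), TRANSFORM:P1(v=0,ok=F), EMIT:-] out:-; in:P3
Tick 4: [PARSE:-, VALIDATE:P3(v=9,ok=T), TRANSFORM:P2(v=0,ok=F), EMIT:P1(v=0,ok=F)] out:-; in:-
Tick 5: [PARSE:P4(v=17,ok=F), VALIDATE:-, TRANSFORM:P3(v=45,ok=T), EMIT:P2(v=0,ok=F)] out:P1(v=0); in:P4
Tick 6: [PARSE:P5(v=7,ok=F), VALIDATE:P4(v=17,ok=F), TRANSFORM:-, EMIT:P3(v=45,ok=T)] out:P2(v=0); in:P5
Emitted by tick 6: ['P1', 'P2']

Answer: 2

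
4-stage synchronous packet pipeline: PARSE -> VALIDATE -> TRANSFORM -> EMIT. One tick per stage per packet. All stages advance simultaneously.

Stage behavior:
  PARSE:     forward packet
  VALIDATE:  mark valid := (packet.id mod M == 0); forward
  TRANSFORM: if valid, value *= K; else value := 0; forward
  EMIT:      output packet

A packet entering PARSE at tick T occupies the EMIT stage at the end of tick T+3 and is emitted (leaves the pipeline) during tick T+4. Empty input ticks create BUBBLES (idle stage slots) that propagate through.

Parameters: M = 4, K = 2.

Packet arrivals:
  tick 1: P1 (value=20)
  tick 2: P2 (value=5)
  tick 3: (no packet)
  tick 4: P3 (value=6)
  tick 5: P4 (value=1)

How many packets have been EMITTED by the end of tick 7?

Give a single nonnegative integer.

Answer: 2

Derivation:
Tick 1: [PARSE:P1(v=20,ok=F), VALIDATE:-, TRANSFORM:-, EMIT:-] out:-; in:P1
Tick 2: [PARSE:P2(v=5,ok=F), VALIDATE:P1(v=20,ok=F), TRANSFORM:-, EMIT:-] out:-; in:P2
Tick 3: [PARSE:-, VALIDATE:P2(v=5,ok=F), TRANSFORM:P1(v=0,ok=F), EMIT:-] out:-; in:-
Tick 4: [PARSE:P3(v=6,ok=F), VALIDATE:-, TRANSFORM:P2(v=0,ok=F), EMIT:P1(v=0,ok=F)] out:-; in:P3
Tick 5: [PARSE:P4(v=1,ok=F), VALIDATE:P3(v=6,ok=F), TRANSFORM:-, EMIT:P2(v=0,ok=F)] out:P1(v=0); in:P4
Tick 6: [PARSE:-, VALIDATE:P4(v=1,ok=T), TRANSFORM:P3(v=0,ok=F), EMIT:-] out:P2(v=0); in:-
Tick 7: [PARSE:-, VALIDATE:-, TRANSFORM:P4(v=2,ok=T), EMIT:P3(v=0,ok=F)] out:-; in:-
Emitted by tick 7: ['P1', 'P2']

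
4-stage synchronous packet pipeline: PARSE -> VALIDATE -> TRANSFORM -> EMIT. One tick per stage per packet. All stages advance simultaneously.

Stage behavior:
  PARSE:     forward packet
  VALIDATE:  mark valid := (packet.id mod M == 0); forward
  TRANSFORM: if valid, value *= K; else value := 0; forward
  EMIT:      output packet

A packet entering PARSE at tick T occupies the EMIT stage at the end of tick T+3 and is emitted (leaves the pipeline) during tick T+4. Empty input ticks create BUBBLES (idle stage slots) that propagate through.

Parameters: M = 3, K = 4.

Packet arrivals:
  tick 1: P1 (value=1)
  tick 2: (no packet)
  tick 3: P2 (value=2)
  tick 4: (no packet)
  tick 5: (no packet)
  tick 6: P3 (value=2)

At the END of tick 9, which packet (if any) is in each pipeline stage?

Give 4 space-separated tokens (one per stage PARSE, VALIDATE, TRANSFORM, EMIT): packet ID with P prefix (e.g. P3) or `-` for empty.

Tick 1: [PARSE:P1(v=1,ok=F), VALIDATE:-, TRANSFORM:-, EMIT:-] out:-; in:P1
Tick 2: [PARSE:-, VALIDATE:P1(v=1,ok=F), TRANSFORM:-, EMIT:-] out:-; in:-
Tick 3: [PARSE:P2(v=2,ok=F), VALIDATE:-, TRANSFORM:P1(v=0,ok=F), EMIT:-] out:-; in:P2
Tick 4: [PARSE:-, VALIDATE:P2(v=2,ok=F), TRANSFORM:-, EMIT:P1(v=0,ok=F)] out:-; in:-
Tick 5: [PARSE:-, VALIDATE:-, TRANSFORM:P2(v=0,ok=F), EMIT:-] out:P1(v=0); in:-
Tick 6: [PARSE:P3(v=2,ok=F), VALIDATE:-, TRANSFORM:-, EMIT:P2(v=0,ok=F)] out:-; in:P3
Tick 7: [PARSE:-, VALIDATE:P3(v=2,ok=T), TRANSFORM:-, EMIT:-] out:P2(v=0); in:-
Tick 8: [PARSE:-, VALIDATE:-, TRANSFORM:P3(v=8,ok=T), EMIT:-] out:-; in:-
Tick 9: [PARSE:-, VALIDATE:-, TRANSFORM:-, EMIT:P3(v=8,ok=T)] out:-; in:-
At end of tick 9: ['-', '-', '-', 'P3']

Answer: - - - P3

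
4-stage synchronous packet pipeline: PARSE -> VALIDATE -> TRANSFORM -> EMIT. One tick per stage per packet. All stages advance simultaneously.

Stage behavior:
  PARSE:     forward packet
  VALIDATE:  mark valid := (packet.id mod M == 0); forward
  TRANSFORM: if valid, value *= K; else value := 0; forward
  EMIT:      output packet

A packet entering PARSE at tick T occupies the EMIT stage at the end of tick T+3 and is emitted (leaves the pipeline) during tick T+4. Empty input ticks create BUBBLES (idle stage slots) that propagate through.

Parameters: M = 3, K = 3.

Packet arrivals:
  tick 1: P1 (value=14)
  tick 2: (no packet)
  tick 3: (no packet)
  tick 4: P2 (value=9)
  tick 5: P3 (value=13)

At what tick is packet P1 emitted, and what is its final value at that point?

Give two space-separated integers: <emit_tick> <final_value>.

Answer: 5 0

Derivation:
Tick 1: [PARSE:P1(v=14,ok=F), VALIDATE:-, TRANSFORM:-, EMIT:-] out:-; in:P1
Tick 2: [PARSE:-, VALIDATE:P1(v=14,ok=F), TRANSFORM:-, EMIT:-] out:-; in:-
Tick 3: [PARSE:-, VALIDATE:-, TRANSFORM:P1(v=0,ok=F), EMIT:-] out:-; in:-
Tick 4: [PARSE:P2(v=9,ok=F), VALIDATE:-, TRANSFORM:-, EMIT:P1(v=0,ok=F)] out:-; in:P2
Tick 5: [PARSE:P3(v=13,ok=F), VALIDATE:P2(v=9,ok=F), TRANSFORM:-, EMIT:-] out:P1(v=0); in:P3
Tick 6: [PARSE:-, VALIDATE:P3(v=13,ok=T), TRANSFORM:P2(v=0,ok=F), EMIT:-] out:-; in:-
Tick 7: [PARSE:-, VALIDATE:-, TRANSFORM:P3(v=39,ok=T), EMIT:P2(v=0,ok=F)] out:-; in:-
Tick 8: [PARSE:-, VALIDATE:-, TRANSFORM:-, EMIT:P3(v=39,ok=T)] out:P2(v=0); in:-
Tick 9: [PARSE:-, VALIDATE:-, TRANSFORM:-, EMIT:-] out:P3(v=39); in:-
P1: arrives tick 1, valid=False (id=1, id%3=1), emit tick 5, final value 0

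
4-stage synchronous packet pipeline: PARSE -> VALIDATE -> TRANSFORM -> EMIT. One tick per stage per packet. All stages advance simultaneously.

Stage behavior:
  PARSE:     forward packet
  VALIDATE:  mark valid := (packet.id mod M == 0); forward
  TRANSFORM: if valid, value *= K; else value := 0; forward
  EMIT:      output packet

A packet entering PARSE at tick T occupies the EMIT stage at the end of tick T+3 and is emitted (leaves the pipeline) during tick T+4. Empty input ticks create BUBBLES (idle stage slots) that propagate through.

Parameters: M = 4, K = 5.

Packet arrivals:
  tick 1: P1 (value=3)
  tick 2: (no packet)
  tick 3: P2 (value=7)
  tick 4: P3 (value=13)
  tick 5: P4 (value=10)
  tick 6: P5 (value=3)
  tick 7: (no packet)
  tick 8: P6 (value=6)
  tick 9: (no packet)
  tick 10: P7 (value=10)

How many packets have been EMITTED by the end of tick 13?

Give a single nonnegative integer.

Answer: 6

Derivation:
Tick 1: [PARSE:P1(v=3,ok=F), VALIDATE:-, TRANSFORM:-, EMIT:-] out:-; in:P1
Tick 2: [PARSE:-, VALIDATE:P1(v=3,ok=F), TRANSFORM:-, EMIT:-] out:-; in:-
Tick 3: [PARSE:P2(v=7,ok=F), VALIDATE:-, TRANSFORM:P1(v=0,ok=F), EMIT:-] out:-; in:P2
Tick 4: [PARSE:P3(v=13,ok=F), VALIDATE:P2(v=7,ok=F), TRANSFORM:-, EMIT:P1(v=0,ok=F)] out:-; in:P3
Tick 5: [PARSE:P4(v=10,ok=F), VALIDATE:P3(v=13,ok=F), TRANSFORM:P2(v=0,ok=F), EMIT:-] out:P1(v=0); in:P4
Tick 6: [PARSE:P5(v=3,ok=F), VALIDATE:P4(v=10,ok=T), TRANSFORM:P3(v=0,ok=F), EMIT:P2(v=0,ok=F)] out:-; in:P5
Tick 7: [PARSE:-, VALIDATE:P5(v=3,ok=F), TRANSFORM:P4(v=50,ok=T), EMIT:P3(v=0,ok=F)] out:P2(v=0); in:-
Tick 8: [PARSE:P6(v=6,ok=F), VALIDATE:-, TRANSFORM:P5(v=0,ok=F), EMIT:P4(v=50,ok=T)] out:P3(v=0); in:P6
Tick 9: [PARSE:-, VALIDATE:P6(v=6,ok=F), TRANSFORM:-, EMIT:P5(v=0,ok=F)] out:P4(v=50); in:-
Tick 10: [PARSE:P7(v=10,ok=F), VALIDATE:-, TRANSFORM:P6(v=0,ok=F), EMIT:-] out:P5(v=0); in:P7
Tick 11: [PARSE:-, VALIDATE:P7(v=10,ok=F), TRANSFORM:-, EMIT:P6(v=0,ok=F)] out:-; in:-
Tick 12: [PARSE:-, VALIDATE:-, TRANSFORM:P7(v=0,ok=F), EMIT:-] out:P6(v=0); in:-
Tick 13: [PARSE:-, VALIDATE:-, TRANSFORM:-, EMIT:P7(v=0,ok=F)] out:-; in:-
Emitted by tick 13: ['P1', 'P2', 'P3', 'P4', 'P5', 'P6']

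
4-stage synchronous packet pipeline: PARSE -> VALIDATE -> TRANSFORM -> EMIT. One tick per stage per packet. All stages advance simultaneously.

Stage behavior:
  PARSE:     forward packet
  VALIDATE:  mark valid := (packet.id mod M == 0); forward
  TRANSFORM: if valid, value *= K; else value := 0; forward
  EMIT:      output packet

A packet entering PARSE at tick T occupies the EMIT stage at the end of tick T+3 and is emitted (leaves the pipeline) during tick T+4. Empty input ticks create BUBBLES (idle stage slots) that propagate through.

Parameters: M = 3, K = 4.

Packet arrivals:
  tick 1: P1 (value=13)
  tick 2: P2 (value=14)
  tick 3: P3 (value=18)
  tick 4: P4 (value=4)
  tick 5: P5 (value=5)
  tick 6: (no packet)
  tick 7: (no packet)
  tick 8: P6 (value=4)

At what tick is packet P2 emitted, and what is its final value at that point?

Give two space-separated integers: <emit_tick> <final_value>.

Answer: 6 0

Derivation:
Tick 1: [PARSE:P1(v=13,ok=F), VALIDATE:-, TRANSFORM:-, EMIT:-] out:-; in:P1
Tick 2: [PARSE:P2(v=14,ok=F), VALIDATE:P1(v=13,ok=F), TRANSFORM:-, EMIT:-] out:-; in:P2
Tick 3: [PARSE:P3(v=18,ok=F), VALIDATE:P2(v=14,ok=F), TRANSFORM:P1(v=0,ok=F), EMIT:-] out:-; in:P3
Tick 4: [PARSE:P4(v=4,ok=F), VALIDATE:P3(v=18,ok=T), TRANSFORM:P2(v=0,ok=F), EMIT:P1(v=0,ok=F)] out:-; in:P4
Tick 5: [PARSE:P5(v=5,ok=F), VALIDATE:P4(v=4,ok=F), TRANSFORM:P3(v=72,ok=T), EMIT:P2(v=0,ok=F)] out:P1(v=0); in:P5
Tick 6: [PARSE:-, VALIDATE:P5(v=5,ok=F), TRANSFORM:P4(v=0,ok=F), EMIT:P3(v=72,ok=T)] out:P2(v=0); in:-
Tick 7: [PARSE:-, VALIDATE:-, TRANSFORM:P5(v=0,ok=F), EMIT:P4(v=0,ok=F)] out:P3(v=72); in:-
Tick 8: [PARSE:P6(v=4,ok=F), VALIDATE:-, TRANSFORM:-, EMIT:P5(v=0,ok=F)] out:P4(v=0); in:P6
Tick 9: [PARSE:-, VALIDATE:P6(v=4,ok=T), TRANSFORM:-, EMIT:-] out:P5(v=0); in:-
Tick 10: [PARSE:-, VALIDATE:-, TRANSFORM:P6(v=16,ok=T), EMIT:-] out:-; in:-
Tick 11: [PARSE:-, VALIDATE:-, TRANSFORM:-, EMIT:P6(v=16,ok=T)] out:-; in:-
Tick 12: [PARSE:-, VALIDATE:-, TRANSFORM:-, EMIT:-] out:P6(v=16); in:-
P2: arrives tick 2, valid=False (id=2, id%3=2), emit tick 6, final value 0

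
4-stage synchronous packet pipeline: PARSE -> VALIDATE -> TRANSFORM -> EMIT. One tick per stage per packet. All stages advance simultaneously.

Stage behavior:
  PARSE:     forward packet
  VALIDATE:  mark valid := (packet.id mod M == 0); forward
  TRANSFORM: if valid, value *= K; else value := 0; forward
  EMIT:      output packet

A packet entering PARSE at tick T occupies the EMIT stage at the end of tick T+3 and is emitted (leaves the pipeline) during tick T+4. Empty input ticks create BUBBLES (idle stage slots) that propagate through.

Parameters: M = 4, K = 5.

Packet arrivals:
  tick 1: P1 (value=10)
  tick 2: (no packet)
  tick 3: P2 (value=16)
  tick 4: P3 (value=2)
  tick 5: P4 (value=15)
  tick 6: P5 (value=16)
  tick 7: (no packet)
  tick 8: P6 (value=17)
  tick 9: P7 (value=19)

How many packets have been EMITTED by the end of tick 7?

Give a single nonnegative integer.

Answer: 2

Derivation:
Tick 1: [PARSE:P1(v=10,ok=F), VALIDATE:-, TRANSFORM:-, EMIT:-] out:-; in:P1
Tick 2: [PARSE:-, VALIDATE:P1(v=10,ok=F), TRANSFORM:-, EMIT:-] out:-; in:-
Tick 3: [PARSE:P2(v=16,ok=F), VALIDATE:-, TRANSFORM:P1(v=0,ok=F), EMIT:-] out:-; in:P2
Tick 4: [PARSE:P3(v=2,ok=F), VALIDATE:P2(v=16,ok=F), TRANSFORM:-, EMIT:P1(v=0,ok=F)] out:-; in:P3
Tick 5: [PARSE:P4(v=15,ok=F), VALIDATE:P3(v=2,ok=F), TRANSFORM:P2(v=0,ok=F), EMIT:-] out:P1(v=0); in:P4
Tick 6: [PARSE:P5(v=16,ok=F), VALIDATE:P4(v=15,ok=T), TRANSFORM:P3(v=0,ok=F), EMIT:P2(v=0,ok=F)] out:-; in:P5
Tick 7: [PARSE:-, VALIDATE:P5(v=16,ok=F), TRANSFORM:P4(v=75,ok=T), EMIT:P3(v=0,ok=F)] out:P2(v=0); in:-
Emitted by tick 7: ['P1', 'P2']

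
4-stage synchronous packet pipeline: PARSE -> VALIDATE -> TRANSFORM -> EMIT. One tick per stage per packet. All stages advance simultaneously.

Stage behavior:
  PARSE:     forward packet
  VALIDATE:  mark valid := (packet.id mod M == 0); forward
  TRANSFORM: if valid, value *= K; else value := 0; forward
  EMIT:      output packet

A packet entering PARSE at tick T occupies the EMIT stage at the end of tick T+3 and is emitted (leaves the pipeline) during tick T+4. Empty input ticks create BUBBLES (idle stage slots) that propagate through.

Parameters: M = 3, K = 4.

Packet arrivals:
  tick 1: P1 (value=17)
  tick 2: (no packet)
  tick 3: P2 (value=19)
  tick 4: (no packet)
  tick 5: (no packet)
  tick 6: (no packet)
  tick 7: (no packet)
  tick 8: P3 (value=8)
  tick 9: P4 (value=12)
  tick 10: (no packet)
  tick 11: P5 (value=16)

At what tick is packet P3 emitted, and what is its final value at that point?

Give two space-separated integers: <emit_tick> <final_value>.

Answer: 12 32

Derivation:
Tick 1: [PARSE:P1(v=17,ok=F), VALIDATE:-, TRANSFORM:-, EMIT:-] out:-; in:P1
Tick 2: [PARSE:-, VALIDATE:P1(v=17,ok=F), TRANSFORM:-, EMIT:-] out:-; in:-
Tick 3: [PARSE:P2(v=19,ok=F), VALIDATE:-, TRANSFORM:P1(v=0,ok=F), EMIT:-] out:-; in:P2
Tick 4: [PARSE:-, VALIDATE:P2(v=19,ok=F), TRANSFORM:-, EMIT:P1(v=0,ok=F)] out:-; in:-
Tick 5: [PARSE:-, VALIDATE:-, TRANSFORM:P2(v=0,ok=F), EMIT:-] out:P1(v=0); in:-
Tick 6: [PARSE:-, VALIDATE:-, TRANSFORM:-, EMIT:P2(v=0,ok=F)] out:-; in:-
Tick 7: [PARSE:-, VALIDATE:-, TRANSFORM:-, EMIT:-] out:P2(v=0); in:-
Tick 8: [PARSE:P3(v=8,ok=F), VALIDATE:-, TRANSFORM:-, EMIT:-] out:-; in:P3
Tick 9: [PARSE:P4(v=12,ok=F), VALIDATE:P3(v=8,ok=T), TRANSFORM:-, EMIT:-] out:-; in:P4
Tick 10: [PARSE:-, VALIDATE:P4(v=12,ok=F), TRANSFORM:P3(v=32,ok=T), EMIT:-] out:-; in:-
Tick 11: [PARSE:P5(v=16,ok=F), VALIDATE:-, TRANSFORM:P4(v=0,ok=F), EMIT:P3(v=32,ok=T)] out:-; in:P5
Tick 12: [PARSE:-, VALIDATE:P5(v=16,ok=F), TRANSFORM:-, EMIT:P4(v=0,ok=F)] out:P3(v=32); in:-
Tick 13: [PARSE:-, VALIDATE:-, TRANSFORM:P5(v=0,ok=F), EMIT:-] out:P4(v=0); in:-
Tick 14: [PARSE:-, VALIDATE:-, TRANSFORM:-, EMIT:P5(v=0,ok=F)] out:-; in:-
Tick 15: [PARSE:-, VALIDATE:-, TRANSFORM:-, EMIT:-] out:P5(v=0); in:-
P3: arrives tick 8, valid=True (id=3, id%3=0), emit tick 12, final value 32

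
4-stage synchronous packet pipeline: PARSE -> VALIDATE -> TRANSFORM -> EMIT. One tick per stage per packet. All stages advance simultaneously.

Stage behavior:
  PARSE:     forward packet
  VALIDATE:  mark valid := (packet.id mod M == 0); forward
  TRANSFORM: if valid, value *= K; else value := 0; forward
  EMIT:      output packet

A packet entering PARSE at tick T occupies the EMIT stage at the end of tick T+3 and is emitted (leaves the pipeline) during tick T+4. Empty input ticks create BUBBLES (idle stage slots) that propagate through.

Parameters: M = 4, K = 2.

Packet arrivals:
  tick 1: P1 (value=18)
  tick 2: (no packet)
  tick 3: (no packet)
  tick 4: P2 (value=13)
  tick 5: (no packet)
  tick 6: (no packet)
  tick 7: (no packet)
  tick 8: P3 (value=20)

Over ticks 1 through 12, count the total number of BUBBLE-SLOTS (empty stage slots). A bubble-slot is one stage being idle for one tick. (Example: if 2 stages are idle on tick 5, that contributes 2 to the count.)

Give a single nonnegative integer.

Answer: 36

Derivation:
Tick 1: [PARSE:P1(v=18,ok=F), VALIDATE:-, TRANSFORM:-, EMIT:-] out:-; bubbles=3
Tick 2: [PARSE:-, VALIDATE:P1(v=18,ok=F), TRANSFORM:-, EMIT:-] out:-; bubbles=3
Tick 3: [PARSE:-, VALIDATE:-, TRANSFORM:P1(v=0,ok=F), EMIT:-] out:-; bubbles=3
Tick 4: [PARSE:P2(v=13,ok=F), VALIDATE:-, TRANSFORM:-, EMIT:P1(v=0,ok=F)] out:-; bubbles=2
Tick 5: [PARSE:-, VALIDATE:P2(v=13,ok=F), TRANSFORM:-, EMIT:-] out:P1(v=0); bubbles=3
Tick 6: [PARSE:-, VALIDATE:-, TRANSFORM:P2(v=0,ok=F), EMIT:-] out:-; bubbles=3
Tick 7: [PARSE:-, VALIDATE:-, TRANSFORM:-, EMIT:P2(v=0,ok=F)] out:-; bubbles=3
Tick 8: [PARSE:P3(v=20,ok=F), VALIDATE:-, TRANSFORM:-, EMIT:-] out:P2(v=0); bubbles=3
Tick 9: [PARSE:-, VALIDATE:P3(v=20,ok=F), TRANSFORM:-, EMIT:-] out:-; bubbles=3
Tick 10: [PARSE:-, VALIDATE:-, TRANSFORM:P3(v=0,ok=F), EMIT:-] out:-; bubbles=3
Tick 11: [PARSE:-, VALIDATE:-, TRANSFORM:-, EMIT:P3(v=0,ok=F)] out:-; bubbles=3
Tick 12: [PARSE:-, VALIDATE:-, TRANSFORM:-, EMIT:-] out:P3(v=0); bubbles=4
Total bubble-slots: 36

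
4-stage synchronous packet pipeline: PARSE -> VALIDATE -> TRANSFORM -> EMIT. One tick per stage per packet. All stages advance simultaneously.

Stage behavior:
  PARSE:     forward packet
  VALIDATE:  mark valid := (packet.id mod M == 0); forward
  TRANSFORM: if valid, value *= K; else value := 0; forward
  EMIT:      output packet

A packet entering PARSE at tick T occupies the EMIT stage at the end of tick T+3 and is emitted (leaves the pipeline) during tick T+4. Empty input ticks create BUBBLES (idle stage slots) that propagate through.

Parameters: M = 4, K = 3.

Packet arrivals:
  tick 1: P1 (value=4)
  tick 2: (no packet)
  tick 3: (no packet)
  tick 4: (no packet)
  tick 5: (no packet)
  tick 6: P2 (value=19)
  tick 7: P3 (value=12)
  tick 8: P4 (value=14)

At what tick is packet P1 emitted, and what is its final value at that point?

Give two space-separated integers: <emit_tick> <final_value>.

Answer: 5 0

Derivation:
Tick 1: [PARSE:P1(v=4,ok=F), VALIDATE:-, TRANSFORM:-, EMIT:-] out:-; in:P1
Tick 2: [PARSE:-, VALIDATE:P1(v=4,ok=F), TRANSFORM:-, EMIT:-] out:-; in:-
Tick 3: [PARSE:-, VALIDATE:-, TRANSFORM:P1(v=0,ok=F), EMIT:-] out:-; in:-
Tick 4: [PARSE:-, VALIDATE:-, TRANSFORM:-, EMIT:P1(v=0,ok=F)] out:-; in:-
Tick 5: [PARSE:-, VALIDATE:-, TRANSFORM:-, EMIT:-] out:P1(v=0); in:-
Tick 6: [PARSE:P2(v=19,ok=F), VALIDATE:-, TRANSFORM:-, EMIT:-] out:-; in:P2
Tick 7: [PARSE:P3(v=12,ok=F), VALIDATE:P2(v=19,ok=F), TRANSFORM:-, EMIT:-] out:-; in:P3
Tick 8: [PARSE:P4(v=14,ok=F), VALIDATE:P3(v=12,ok=F), TRANSFORM:P2(v=0,ok=F), EMIT:-] out:-; in:P4
Tick 9: [PARSE:-, VALIDATE:P4(v=14,ok=T), TRANSFORM:P3(v=0,ok=F), EMIT:P2(v=0,ok=F)] out:-; in:-
Tick 10: [PARSE:-, VALIDATE:-, TRANSFORM:P4(v=42,ok=T), EMIT:P3(v=0,ok=F)] out:P2(v=0); in:-
Tick 11: [PARSE:-, VALIDATE:-, TRANSFORM:-, EMIT:P4(v=42,ok=T)] out:P3(v=0); in:-
Tick 12: [PARSE:-, VALIDATE:-, TRANSFORM:-, EMIT:-] out:P4(v=42); in:-
P1: arrives tick 1, valid=False (id=1, id%4=1), emit tick 5, final value 0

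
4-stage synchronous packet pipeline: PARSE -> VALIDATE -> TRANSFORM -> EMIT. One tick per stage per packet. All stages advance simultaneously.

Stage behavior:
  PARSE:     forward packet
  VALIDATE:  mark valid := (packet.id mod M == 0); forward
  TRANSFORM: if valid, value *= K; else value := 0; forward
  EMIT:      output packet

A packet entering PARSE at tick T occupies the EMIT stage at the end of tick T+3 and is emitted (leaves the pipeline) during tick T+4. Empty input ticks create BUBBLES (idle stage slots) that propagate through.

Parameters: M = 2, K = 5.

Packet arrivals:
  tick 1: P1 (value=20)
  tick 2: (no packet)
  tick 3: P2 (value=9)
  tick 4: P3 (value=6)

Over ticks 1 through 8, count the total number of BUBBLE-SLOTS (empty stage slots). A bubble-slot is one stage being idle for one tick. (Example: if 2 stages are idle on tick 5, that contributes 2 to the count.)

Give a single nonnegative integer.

Answer: 20

Derivation:
Tick 1: [PARSE:P1(v=20,ok=F), VALIDATE:-, TRANSFORM:-, EMIT:-] out:-; bubbles=3
Tick 2: [PARSE:-, VALIDATE:P1(v=20,ok=F), TRANSFORM:-, EMIT:-] out:-; bubbles=3
Tick 3: [PARSE:P2(v=9,ok=F), VALIDATE:-, TRANSFORM:P1(v=0,ok=F), EMIT:-] out:-; bubbles=2
Tick 4: [PARSE:P3(v=6,ok=F), VALIDATE:P2(v=9,ok=T), TRANSFORM:-, EMIT:P1(v=0,ok=F)] out:-; bubbles=1
Tick 5: [PARSE:-, VALIDATE:P3(v=6,ok=F), TRANSFORM:P2(v=45,ok=T), EMIT:-] out:P1(v=0); bubbles=2
Tick 6: [PARSE:-, VALIDATE:-, TRANSFORM:P3(v=0,ok=F), EMIT:P2(v=45,ok=T)] out:-; bubbles=2
Tick 7: [PARSE:-, VALIDATE:-, TRANSFORM:-, EMIT:P3(v=0,ok=F)] out:P2(v=45); bubbles=3
Tick 8: [PARSE:-, VALIDATE:-, TRANSFORM:-, EMIT:-] out:P3(v=0); bubbles=4
Total bubble-slots: 20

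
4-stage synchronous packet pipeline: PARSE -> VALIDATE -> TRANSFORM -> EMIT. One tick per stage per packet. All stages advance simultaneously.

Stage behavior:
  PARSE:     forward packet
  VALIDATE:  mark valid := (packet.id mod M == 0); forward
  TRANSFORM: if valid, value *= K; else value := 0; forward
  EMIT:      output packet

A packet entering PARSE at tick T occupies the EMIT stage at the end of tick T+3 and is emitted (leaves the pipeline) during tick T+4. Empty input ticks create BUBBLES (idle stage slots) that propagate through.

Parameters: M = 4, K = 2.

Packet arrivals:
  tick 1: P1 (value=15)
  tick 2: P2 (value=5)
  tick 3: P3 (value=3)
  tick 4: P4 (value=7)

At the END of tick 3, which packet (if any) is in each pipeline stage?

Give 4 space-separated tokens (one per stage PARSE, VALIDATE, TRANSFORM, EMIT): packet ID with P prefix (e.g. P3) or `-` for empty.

Answer: P3 P2 P1 -

Derivation:
Tick 1: [PARSE:P1(v=15,ok=F), VALIDATE:-, TRANSFORM:-, EMIT:-] out:-; in:P1
Tick 2: [PARSE:P2(v=5,ok=F), VALIDATE:P1(v=15,ok=F), TRANSFORM:-, EMIT:-] out:-; in:P2
Tick 3: [PARSE:P3(v=3,ok=F), VALIDATE:P2(v=5,ok=F), TRANSFORM:P1(v=0,ok=F), EMIT:-] out:-; in:P3
At end of tick 3: ['P3', 'P2', 'P1', '-']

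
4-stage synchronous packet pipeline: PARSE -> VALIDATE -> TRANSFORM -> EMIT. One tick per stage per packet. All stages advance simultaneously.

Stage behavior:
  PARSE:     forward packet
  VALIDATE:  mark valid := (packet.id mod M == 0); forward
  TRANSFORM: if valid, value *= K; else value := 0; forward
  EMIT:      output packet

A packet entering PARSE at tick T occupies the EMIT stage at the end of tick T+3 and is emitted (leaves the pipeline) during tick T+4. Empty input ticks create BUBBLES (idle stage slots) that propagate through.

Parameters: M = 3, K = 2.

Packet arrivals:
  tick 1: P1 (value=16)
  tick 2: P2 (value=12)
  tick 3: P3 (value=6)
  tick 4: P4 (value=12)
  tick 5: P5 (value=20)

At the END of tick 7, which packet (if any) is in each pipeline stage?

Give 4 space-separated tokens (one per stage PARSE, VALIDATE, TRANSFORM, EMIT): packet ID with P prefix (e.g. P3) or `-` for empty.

Tick 1: [PARSE:P1(v=16,ok=F), VALIDATE:-, TRANSFORM:-, EMIT:-] out:-; in:P1
Tick 2: [PARSE:P2(v=12,ok=F), VALIDATE:P1(v=16,ok=F), TRANSFORM:-, EMIT:-] out:-; in:P2
Tick 3: [PARSE:P3(v=6,ok=F), VALIDATE:P2(v=12,ok=F), TRANSFORM:P1(v=0,ok=F), EMIT:-] out:-; in:P3
Tick 4: [PARSE:P4(v=12,ok=F), VALIDATE:P3(v=6,ok=T), TRANSFORM:P2(v=0,ok=F), EMIT:P1(v=0,ok=F)] out:-; in:P4
Tick 5: [PARSE:P5(v=20,ok=F), VALIDATE:P4(v=12,ok=F), TRANSFORM:P3(v=12,ok=T), EMIT:P2(v=0,ok=F)] out:P1(v=0); in:P5
Tick 6: [PARSE:-, VALIDATE:P5(v=20,ok=F), TRANSFORM:P4(v=0,ok=F), EMIT:P3(v=12,ok=T)] out:P2(v=0); in:-
Tick 7: [PARSE:-, VALIDATE:-, TRANSFORM:P5(v=0,ok=F), EMIT:P4(v=0,ok=F)] out:P3(v=12); in:-
At end of tick 7: ['-', '-', 'P5', 'P4']

Answer: - - P5 P4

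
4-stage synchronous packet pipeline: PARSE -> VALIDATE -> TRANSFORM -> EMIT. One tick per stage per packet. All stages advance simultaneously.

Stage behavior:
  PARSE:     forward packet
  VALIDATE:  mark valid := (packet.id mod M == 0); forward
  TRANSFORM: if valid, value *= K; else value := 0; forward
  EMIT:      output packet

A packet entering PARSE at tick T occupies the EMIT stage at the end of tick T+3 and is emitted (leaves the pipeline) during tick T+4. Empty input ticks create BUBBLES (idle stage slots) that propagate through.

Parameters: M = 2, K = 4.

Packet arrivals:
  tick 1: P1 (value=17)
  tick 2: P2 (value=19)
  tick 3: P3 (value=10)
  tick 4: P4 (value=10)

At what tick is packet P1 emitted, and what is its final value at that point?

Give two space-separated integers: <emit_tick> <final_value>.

Answer: 5 0

Derivation:
Tick 1: [PARSE:P1(v=17,ok=F), VALIDATE:-, TRANSFORM:-, EMIT:-] out:-; in:P1
Tick 2: [PARSE:P2(v=19,ok=F), VALIDATE:P1(v=17,ok=F), TRANSFORM:-, EMIT:-] out:-; in:P2
Tick 3: [PARSE:P3(v=10,ok=F), VALIDATE:P2(v=19,ok=T), TRANSFORM:P1(v=0,ok=F), EMIT:-] out:-; in:P3
Tick 4: [PARSE:P4(v=10,ok=F), VALIDATE:P3(v=10,ok=F), TRANSFORM:P2(v=76,ok=T), EMIT:P1(v=0,ok=F)] out:-; in:P4
Tick 5: [PARSE:-, VALIDATE:P4(v=10,ok=T), TRANSFORM:P3(v=0,ok=F), EMIT:P2(v=76,ok=T)] out:P1(v=0); in:-
Tick 6: [PARSE:-, VALIDATE:-, TRANSFORM:P4(v=40,ok=T), EMIT:P3(v=0,ok=F)] out:P2(v=76); in:-
Tick 7: [PARSE:-, VALIDATE:-, TRANSFORM:-, EMIT:P4(v=40,ok=T)] out:P3(v=0); in:-
Tick 8: [PARSE:-, VALIDATE:-, TRANSFORM:-, EMIT:-] out:P4(v=40); in:-
P1: arrives tick 1, valid=False (id=1, id%2=1), emit tick 5, final value 0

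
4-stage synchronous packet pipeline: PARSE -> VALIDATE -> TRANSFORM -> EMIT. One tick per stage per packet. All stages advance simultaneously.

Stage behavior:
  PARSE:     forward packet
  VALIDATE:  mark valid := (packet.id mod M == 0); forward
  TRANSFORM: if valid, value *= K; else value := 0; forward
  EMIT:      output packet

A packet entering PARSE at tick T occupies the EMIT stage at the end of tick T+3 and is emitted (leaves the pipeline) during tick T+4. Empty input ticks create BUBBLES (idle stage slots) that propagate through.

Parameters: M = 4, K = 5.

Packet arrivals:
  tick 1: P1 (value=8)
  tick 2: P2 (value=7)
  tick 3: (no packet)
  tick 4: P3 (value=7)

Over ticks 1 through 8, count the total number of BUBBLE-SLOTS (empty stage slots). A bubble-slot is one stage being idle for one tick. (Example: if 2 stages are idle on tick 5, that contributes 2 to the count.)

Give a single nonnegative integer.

Answer: 20

Derivation:
Tick 1: [PARSE:P1(v=8,ok=F), VALIDATE:-, TRANSFORM:-, EMIT:-] out:-; bubbles=3
Tick 2: [PARSE:P2(v=7,ok=F), VALIDATE:P1(v=8,ok=F), TRANSFORM:-, EMIT:-] out:-; bubbles=2
Tick 3: [PARSE:-, VALIDATE:P2(v=7,ok=F), TRANSFORM:P1(v=0,ok=F), EMIT:-] out:-; bubbles=2
Tick 4: [PARSE:P3(v=7,ok=F), VALIDATE:-, TRANSFORM:P2(v=0,ok=F), EMIT:P1(v=0,ok=F)] out:-; bubbles=1
Tick 5: [PARSE:-, VALIDATE:P3(v=7,ok=F), TRANSFORM:-, EMIT:P2(v=0,ok=F)] out:P1(v=0); bubbles=2
Tick 6: [PARSE:-, VALIDATE:-, TRANSFORM:P3(v=0,ok=F), EMIT:-] out:P2(v=0); bubbles=3
Tick 7: [PARSE:-, VALIDATE:-, TRANSFORM:-, EMIT:P3(v=0,ok=F)] out:-; bubbles=3
Tick 8: [PARSE:-, VALIDATE:-, TRANSFORM:-, EMIT:-] out:P3(v=0); bubbles=4
Total bubble-slots: 20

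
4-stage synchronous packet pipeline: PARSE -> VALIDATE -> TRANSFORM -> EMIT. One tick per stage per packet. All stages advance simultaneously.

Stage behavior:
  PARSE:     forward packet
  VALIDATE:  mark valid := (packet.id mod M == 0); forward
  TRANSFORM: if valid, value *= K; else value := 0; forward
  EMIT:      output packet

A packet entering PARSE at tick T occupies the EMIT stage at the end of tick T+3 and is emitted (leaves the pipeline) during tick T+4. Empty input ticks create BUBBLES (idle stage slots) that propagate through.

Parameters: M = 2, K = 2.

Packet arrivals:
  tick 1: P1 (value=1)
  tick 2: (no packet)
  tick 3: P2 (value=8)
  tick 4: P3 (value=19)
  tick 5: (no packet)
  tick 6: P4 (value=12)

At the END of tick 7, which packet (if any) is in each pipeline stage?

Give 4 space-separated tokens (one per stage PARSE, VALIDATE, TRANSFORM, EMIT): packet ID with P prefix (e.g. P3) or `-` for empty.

Answer: - P4 - P3

Derivation:
Tick 1: [PARSE:P1(v=1,ok=F), VALIDATE:-, TRANSFORM:-, EMIT:-] out:-; in:P1
Tick 2: [PARSE:-, VALIDATE:P1(v=1,ok=F), TRANSFORM:-, EMIT:-] out:-; in:-
Tick 3: [PARSE:P2(v=8,ok=F), VALIDATE:-, TRANSFORM:P1(v=0,ok=F), EMIT:-] out:-; in:P2
Tick 4: [PARSE:P3(v=19,ok=F), VALIDATE:P2(v=8,ok=T), TRANSFORM:-, EMIT:P1(v=0,ok=F)] out:-; in:P3
Tick 5: [PARSE:-, VALIDATE:P3(v=19,ok=F), TRANSFORM:P2(v=16,ok=T), EMIT:-] out:P1(v=0); in:-
Tick 6: [PARSE:P4(v=12,ok=F), VALIDATE:-, TRANSFORM:P3(v=0,ok=F), EMIT:P2(v=16,ok=T)] out:-; in:P4
Tick 7: [PARSE:-, VALIDATE:P4(v=12,ok=T), TRANSFORM:-, EMIT:P3(v=0,ok=F)] out:P2(v=16); in:-
At end of tick 7: ['-', 'P4', '-', 'P3']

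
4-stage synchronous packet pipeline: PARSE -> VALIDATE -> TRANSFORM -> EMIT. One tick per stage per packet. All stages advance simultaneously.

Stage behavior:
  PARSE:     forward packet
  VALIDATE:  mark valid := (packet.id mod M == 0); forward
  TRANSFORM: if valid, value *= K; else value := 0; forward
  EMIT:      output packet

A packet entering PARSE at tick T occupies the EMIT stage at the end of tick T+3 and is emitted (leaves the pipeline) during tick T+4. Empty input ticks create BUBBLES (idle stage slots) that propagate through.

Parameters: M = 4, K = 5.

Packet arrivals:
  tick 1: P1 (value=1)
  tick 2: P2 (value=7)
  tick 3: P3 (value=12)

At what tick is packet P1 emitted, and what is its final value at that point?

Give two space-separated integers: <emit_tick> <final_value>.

Tick 1: [PARSE:P1(v=1,ok=F), VALIDATE:-, TRANSFORM:-, EMIT:-] out:-; in:P1
Tick 2: [PARSE:P2(v=7,ok=F), VALIDATE:P1(v=1,ok=F), TRANSFORM:-, EMIT:-] out:-; in:P2
Tick 3: [PARSE:P3(v=12,ok=F), VALIDATE:P2(v=7,ok=F), TRANSFORM:P1(v=0,ok=F), EMIT:-] out:-; in:P3
Tick 4: [PARSE:-, VALIDATE:P3(v=12,ok=F), TRANSFORM:P2(v=0,ok=F), EMIT:P1(v=0,ok=F)] out:-; in:-
Tick 5: [PARSE:-, VALIDATE:-, TRANSFORM:P3(v=0,ok=F), EMIT:P2(v=0,ok=F)] out:P1(v=0); in:-
Tick 6: [PARSE:-, VALIDATE:-, TRANSFORM:-, EMIT:P3(v=0,ok=F)] out:P2(v=0); in:-
Tick 7: [PARSE:-, VALIDATE:-, TRANSFORM:-, EMIT:-] out:P3(v=0); in:-
P1: arrives tick 1, valid=False (id=1, id%4=1), emit tick 5, final value 0

Answer: 5 0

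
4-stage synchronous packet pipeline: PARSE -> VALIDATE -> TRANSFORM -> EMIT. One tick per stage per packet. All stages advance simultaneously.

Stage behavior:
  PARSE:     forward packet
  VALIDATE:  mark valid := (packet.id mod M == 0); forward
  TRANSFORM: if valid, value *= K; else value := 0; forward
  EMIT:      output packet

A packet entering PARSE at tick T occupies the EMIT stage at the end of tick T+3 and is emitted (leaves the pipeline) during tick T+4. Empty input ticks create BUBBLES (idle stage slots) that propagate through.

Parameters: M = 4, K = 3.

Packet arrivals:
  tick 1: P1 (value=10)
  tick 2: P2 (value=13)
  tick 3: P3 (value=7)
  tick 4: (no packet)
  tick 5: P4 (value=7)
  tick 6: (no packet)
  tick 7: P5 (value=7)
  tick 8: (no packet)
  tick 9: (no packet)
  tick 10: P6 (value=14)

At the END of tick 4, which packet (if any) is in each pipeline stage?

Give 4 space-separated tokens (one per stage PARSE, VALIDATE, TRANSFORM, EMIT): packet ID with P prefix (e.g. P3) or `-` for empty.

Answer: - P3 P2 P1

Derivation:
Tick 1: [PARSE:P1(v=10,ok=F), VALIDATE:-, TRANSFORM:-, EMIT:-] out:-; in:P1
Tick 2: [PARSE:P2(v=13,ok=F), VALIDATE:P1(v=10,ok=F), TRANSFORM:-, EMIT:-] out:-; in:P2
Tick 3: [PARSE:P3(v=7,ok=F), VALIDATE:P2(v=13,ok=F), TRANSFORM:P1(v=0,ok=F), EMIT:-] out:-; in:P3
Tick 4: [PARSE:-, VALIDATE:P3(v=7,ok=F), TRANSFORM:P2(v=0,ok=F), EMIT:P1(v=0,ok=F)] out:-; in:-
At end of tick 4: ['-', 'P3', 'P2', 'P1']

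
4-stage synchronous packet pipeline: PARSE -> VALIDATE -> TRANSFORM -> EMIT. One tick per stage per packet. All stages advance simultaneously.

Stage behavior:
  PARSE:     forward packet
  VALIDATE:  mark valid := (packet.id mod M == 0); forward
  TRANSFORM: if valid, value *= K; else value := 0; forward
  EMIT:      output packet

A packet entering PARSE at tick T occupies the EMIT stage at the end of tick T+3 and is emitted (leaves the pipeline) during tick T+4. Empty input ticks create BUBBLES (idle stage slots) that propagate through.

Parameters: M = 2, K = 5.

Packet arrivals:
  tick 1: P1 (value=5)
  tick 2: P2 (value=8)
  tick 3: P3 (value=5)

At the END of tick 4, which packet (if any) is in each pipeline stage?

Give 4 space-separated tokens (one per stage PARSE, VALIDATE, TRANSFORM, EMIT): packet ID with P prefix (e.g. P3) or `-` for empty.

Tick 1: [PARSE:P1(v=5,ok=F), VALIDATE:-, TRANSFORM:-, EMIT:-] out:-; in:P1
Tick 2: [PARSE:P2(v=8,ok=F), VALIDATE:P1(v=5,ok=F), TRANSFORM:-, EMIT:-] out:-; in:P2
Tick 3: [PARSE:P3(v=5,ok=F), VALIDATE:P2(v=8,ok=T), TRANSFORM:P1(v=0,ok=F), EMIT:-] out:-; in:P3
Tick 4: [PARSE:-, VALIDATE:P3(v=5,ok=F), TRANSFORM:P2(v=40,ok=T), EMIT:P1(v=0,ok=F)] out:-; in:-
At end of tick 4: ['-', 'P3', 'P2', 'P1']

Answer: - P3 P2 P1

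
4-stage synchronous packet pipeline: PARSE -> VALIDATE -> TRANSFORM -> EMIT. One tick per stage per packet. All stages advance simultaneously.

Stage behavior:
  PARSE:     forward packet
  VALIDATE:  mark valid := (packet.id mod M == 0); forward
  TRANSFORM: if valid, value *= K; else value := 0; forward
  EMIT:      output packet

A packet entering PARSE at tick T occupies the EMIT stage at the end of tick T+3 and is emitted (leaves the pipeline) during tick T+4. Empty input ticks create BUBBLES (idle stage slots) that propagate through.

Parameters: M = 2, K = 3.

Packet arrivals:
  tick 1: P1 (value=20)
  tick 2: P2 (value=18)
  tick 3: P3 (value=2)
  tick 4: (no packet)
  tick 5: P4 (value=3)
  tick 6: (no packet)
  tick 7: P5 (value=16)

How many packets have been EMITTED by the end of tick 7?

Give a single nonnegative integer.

Answer: 3

Derivation:
Tick 1: [PARSE:P1(v=20,ok=F), VALIDATE:-, TRANSFORM:-, EMIT:-] out:-; in:P1
Tick 2: [PARSE:P2(v=18,ok=F), VALIDATE:P1(v=20,ok=F), TRANSFORM:-, EMIT:-] out:-; in:P2
Tick 3: [PARSE:P3(v=2,ok=F), VALIDATE:P2(v=18,ok=T), TRANSFORM:P1(v=0,ok=F), EMIT:-] out:-; in:P3
Tick 4: [PARSE:-, VALIDATE:P3(v=2,ok=F), TRANSFORM:P2(v=54,ok=T), EMIT:P1(v=0,ok=F)] out:-; in:-
Tick 5: [PARSE:P4(v=3,ok=F), VALIDATE:-, TRANSFORM:P3(v=0,ok=F), EMIT:P2(v=54,ok=T)] out:P1(v=0); in:P4
Tick 6: [PARSE:-, VALIDATE:P4(v=3,ok=T), TRANSFORM:-, EMIT:P3(v=0,ok=F)] out:P2(v=54); in:-
Tick 7: [PARSE:P5(v=16,ok=F), VALIDATE:-, TRANSFORM:P4(v=9,ok=T), EMIT:-] out:P3(v=0); in:P5
Emitted by tick 7: ['P1', 'P2', 'P3']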